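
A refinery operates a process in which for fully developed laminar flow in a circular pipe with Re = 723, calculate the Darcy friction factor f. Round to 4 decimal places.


f = 64 / Re
f = 64 / 723
f = 0.0885


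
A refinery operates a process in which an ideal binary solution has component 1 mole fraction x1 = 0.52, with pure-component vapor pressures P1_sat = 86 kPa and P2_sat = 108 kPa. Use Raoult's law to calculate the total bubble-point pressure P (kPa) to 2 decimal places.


P = x1*P1_sat + x2*P2_sat
x2 = 1 - x1 = 1 - 0.52 = 0.48
P = 0.52*86 + 0.48*108
P = 44.72 + 51.84
P = 96.56 kPa


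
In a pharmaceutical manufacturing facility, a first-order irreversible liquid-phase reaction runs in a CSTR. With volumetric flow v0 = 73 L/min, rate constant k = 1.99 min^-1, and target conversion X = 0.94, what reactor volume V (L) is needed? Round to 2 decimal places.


V = v0 * X / (k * (1 - X))
V = 73 * 0.94 / (1.99 * (1 - 0.94))
V = 68.62 / (1.99 * 0.06)
V = 68.62 / 0.1194
V = 574.71 L


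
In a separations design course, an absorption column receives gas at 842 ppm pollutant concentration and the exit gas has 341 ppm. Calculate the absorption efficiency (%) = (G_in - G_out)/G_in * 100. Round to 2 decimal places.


Efficiency = (G_in - G_out) / G_in * 100%
Efficiency = (842 - 341) / 842 * 100
Efficiency = 501 / 842 * 100
Efficiency = 59.50%


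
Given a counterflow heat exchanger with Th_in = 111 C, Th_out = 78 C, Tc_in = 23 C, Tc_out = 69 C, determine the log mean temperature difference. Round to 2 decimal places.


dT1 = Th_in - Tc_out = 111 - 69 = 42
dT2 = Th_out - Tc_in = 78 - 23 = 55
LMTD = (dT1 - dT2) / ln(dT1/dT2)
LMTD = (42 - 55) / ln(42/55)
LMTD = 48.21 K


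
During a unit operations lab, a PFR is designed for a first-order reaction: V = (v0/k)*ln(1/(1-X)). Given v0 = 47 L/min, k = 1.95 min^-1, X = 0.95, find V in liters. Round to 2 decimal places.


V = (v0/k) * ln(1/(1-X))
V = (47/1.95) * ln(1/(1-0.95))
V = 24.102564 * ln(20.0)
V = 24.102564 * 2.995732
V = 72.20 L


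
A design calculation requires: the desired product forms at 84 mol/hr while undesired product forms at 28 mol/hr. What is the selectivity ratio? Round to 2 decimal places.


S = desired product rate / undesired product rate
S = 84 / 28
S = 3.00


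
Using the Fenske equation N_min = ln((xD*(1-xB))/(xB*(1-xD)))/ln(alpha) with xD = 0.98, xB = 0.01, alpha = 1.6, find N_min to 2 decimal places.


N_min = ln((xD*(1-xB))/(xB*(1-xD))) / ln(alpha)
Numerator inside ln: 0.9702 / 0.0002 = 4851.0
ln(4851.0) = 8.48694
ln(alpha) = ln(1.6) = 0.470004
N_min = 8.48694 / 0.470004 = 18.06


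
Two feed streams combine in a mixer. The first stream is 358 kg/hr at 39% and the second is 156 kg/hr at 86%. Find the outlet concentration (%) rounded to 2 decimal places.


Mass balance on solute: F1*x1 + F2*x2 = F3*x3
F3 = F1 + F2 = 358 + 156 = 514 kg/hr
x3 = (F1*x1 + F2*x2)/F3
x3 = (358*0.39 + 156*0.86) / 514
x3 = 53.26%


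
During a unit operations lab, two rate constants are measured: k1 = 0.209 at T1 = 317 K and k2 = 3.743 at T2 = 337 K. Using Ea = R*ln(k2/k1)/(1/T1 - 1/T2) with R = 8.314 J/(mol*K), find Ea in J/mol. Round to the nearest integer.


Ea = R * ln(k2/k1) / (1/T1 - 1/T2)
ln(k2/k1) = ln(3.743/0.209) = 2.8853085
1/T1 - 1/T2 = 1/317 - 1/337 = 0.000187215082
Ea = 8.314 * 2.8853085 / 0.000187215082
Ea = 128133 J/mol


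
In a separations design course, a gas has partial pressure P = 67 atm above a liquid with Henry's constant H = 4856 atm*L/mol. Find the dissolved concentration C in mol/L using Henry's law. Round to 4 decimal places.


C = P / H
C = 67 / 4856
C = 0.0138 mol/L


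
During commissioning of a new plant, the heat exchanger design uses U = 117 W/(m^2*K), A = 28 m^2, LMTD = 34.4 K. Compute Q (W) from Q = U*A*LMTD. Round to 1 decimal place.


Q = U * A * LMTD
Q = 117 * 28 * 34.4
Q = 112694.4 W


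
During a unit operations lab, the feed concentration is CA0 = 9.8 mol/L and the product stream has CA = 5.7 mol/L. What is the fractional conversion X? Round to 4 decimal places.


X = (CA0 - CA) / CA0
X = (9.8 - 5.7) / 9.8
X = 4.1 / 9.8
X = 0.4184


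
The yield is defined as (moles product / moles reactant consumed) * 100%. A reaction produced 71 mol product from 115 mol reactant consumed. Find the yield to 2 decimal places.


Yield = (moles product / moles consumed) * 100%
Yield = (71 / 115) * 100
Yield = 0.6174 * 100
Yield = 61.74%


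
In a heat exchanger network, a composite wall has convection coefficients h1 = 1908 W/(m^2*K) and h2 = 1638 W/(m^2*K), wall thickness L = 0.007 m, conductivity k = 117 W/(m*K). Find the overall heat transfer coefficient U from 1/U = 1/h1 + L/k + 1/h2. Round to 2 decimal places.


1/U = 1/h1 + L/k + 1/h2
1/U = 1/1908 + 0.007/117 + 1/1638
1/U = 0.000524109 + 5.98291e-05 + 0.0006105006
1/U = 0.0011944387
U = 837.21 W/(m^2*K)


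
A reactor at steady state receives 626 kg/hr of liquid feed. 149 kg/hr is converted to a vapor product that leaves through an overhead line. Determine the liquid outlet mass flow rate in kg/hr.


Steady-state mass balance on the main outlet: F_out = F_in - F_removed
F_out = 626 - 149
F_out = 477 kg/hr


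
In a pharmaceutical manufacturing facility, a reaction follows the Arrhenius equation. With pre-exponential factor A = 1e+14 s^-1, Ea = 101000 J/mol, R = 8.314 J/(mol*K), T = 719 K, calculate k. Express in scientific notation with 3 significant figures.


k = A * exp(-Ea/(R*T))
k = 1e+14 * exp(-101000 / (8.314 * 719))
k = 1e+14 * exp(-16.895944)
k = 4.59e+06


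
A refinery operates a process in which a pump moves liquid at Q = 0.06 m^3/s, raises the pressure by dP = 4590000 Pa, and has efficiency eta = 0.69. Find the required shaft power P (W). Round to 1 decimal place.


P = Q * dP / eta
P = 0.06 * 4590000 / 0.69
P = 275400.0 / 0.69
P = 399130.4 W


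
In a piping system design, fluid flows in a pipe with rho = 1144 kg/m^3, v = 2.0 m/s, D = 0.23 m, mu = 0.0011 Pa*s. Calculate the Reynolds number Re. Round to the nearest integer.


Re = rho * v * D / mu
Re = 1144 * 2.0 * 0.23 / 0.0011
Re = 526.24 / 0.0011
Re = 478400


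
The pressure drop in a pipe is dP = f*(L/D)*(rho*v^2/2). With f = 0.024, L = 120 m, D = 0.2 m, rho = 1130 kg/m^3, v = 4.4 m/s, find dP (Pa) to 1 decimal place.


dP = f * (L/D) * (rho*v^2/2)
dP = 0.024 * (120/0.2) * (1130*4.4^2/2)
L/D = 600.0
rho*v^2/2 = 1130*19.36/2 = 10938.4
dP = 0.024 * 600.0 * 10938.4
dP = 157513.0 Pa


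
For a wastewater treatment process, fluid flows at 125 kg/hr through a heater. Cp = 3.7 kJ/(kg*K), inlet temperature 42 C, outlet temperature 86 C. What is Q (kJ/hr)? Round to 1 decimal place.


Q = m_dot * Cp * (T2 - T1)
Q = 125 * 3.7 * (86 - 42)
Q = 125 * 3.7 * 44
Q = 20350.0 kJ/hr


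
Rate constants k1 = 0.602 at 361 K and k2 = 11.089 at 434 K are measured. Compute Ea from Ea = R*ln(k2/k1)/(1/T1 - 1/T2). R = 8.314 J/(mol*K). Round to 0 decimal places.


Ea = R * ln(k2/k1) / (1/T1 - 1/T2)
ln(k2/k1) = ln(11.089/0.602) = 2.9134515
1/T1 - 1/T2 = 1/361 - 1/434 = 0.000465935637
Ea = 8.314 * 2.9134515 / 0.000465935637
Ea = 51987 J/mol


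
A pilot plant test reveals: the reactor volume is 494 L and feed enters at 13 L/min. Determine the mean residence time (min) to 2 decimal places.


tau = V / v0
tau = 494 / 13
tau = 38.00 min


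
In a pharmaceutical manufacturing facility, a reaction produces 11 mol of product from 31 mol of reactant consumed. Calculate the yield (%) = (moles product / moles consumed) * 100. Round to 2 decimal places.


Yield = (moles product / moles consumed) * 100%
Yield = (11 / 31) * 100
Yield = 0.3548 * 100
Yield = 35.48%


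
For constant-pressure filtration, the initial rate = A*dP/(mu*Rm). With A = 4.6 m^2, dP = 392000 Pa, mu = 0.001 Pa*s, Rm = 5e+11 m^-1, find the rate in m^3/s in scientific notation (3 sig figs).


rate = A * dP / (mu * Rm)
rate = 4.6 * 392000 / (0.001 * 5e+11)
rate = 1803200.0 / 5.000e+08
rate = 3.61e-03 m^3/s


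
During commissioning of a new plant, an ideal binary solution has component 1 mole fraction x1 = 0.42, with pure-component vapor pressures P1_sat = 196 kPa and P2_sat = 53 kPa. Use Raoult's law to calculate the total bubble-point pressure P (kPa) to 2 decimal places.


P = x1*P1_sat + x2*P2_sat
x2 = 1 - x1 = 1 - 0.42 = 0.58
P = 0.42*196 + 0.58*53
P = 82.32 + 30.74
P = 113.06 kPa


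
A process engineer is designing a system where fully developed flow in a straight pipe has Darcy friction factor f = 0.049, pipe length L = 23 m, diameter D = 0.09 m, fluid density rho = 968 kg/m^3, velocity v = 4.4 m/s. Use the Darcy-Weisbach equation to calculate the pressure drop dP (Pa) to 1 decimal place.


dP = f * (L/D) * (rho*v^2/2)
dP = 0.049 * (23/0.09) * (968*4.4^2/2)
L/D = 255.55555556
rho*v^2/2 = 968*19.36/2 = 9370.24
dP = 0.049 * 255.55555556 * 9370.24
dP = 117336.2 Pa


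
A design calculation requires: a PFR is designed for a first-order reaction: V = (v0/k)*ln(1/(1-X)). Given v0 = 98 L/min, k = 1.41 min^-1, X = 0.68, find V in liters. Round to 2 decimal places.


V = (v0/k) * ln(1/(1-X))
V = (98/1.41) * ln(1/(1-0.68))
V = 69.503546 * ln(3.125)
V = 69.503546 * 1.139434
V = 79.19 L


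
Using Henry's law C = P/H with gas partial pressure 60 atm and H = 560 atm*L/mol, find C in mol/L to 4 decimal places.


C = P / H
C = 60 / 560
C = 0.1071 mol/L


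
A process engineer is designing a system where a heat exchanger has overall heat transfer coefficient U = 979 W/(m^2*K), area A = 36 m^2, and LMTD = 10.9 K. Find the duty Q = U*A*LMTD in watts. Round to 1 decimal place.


Q = U * A * LMTD
Q = 979 * 36 * 10.9
Q = 384159.6 W


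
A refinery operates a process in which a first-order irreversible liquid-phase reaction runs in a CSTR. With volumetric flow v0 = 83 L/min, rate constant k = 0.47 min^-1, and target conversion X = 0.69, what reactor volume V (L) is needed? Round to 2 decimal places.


V = v0 * X / (k * (1 - X))
V = 83 * 0.69 / (0.47 * (1 - 0.69))
V = 57.27 / (0.47 * 0.31)
V = 57.27 / 0.1457
V = 393.07 L


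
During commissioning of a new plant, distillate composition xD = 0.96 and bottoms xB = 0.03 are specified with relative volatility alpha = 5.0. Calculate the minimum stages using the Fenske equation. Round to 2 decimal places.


N_min = ln((xD*(1-xB))/(xB*(1-xD))) / ln(alpha)
Numerator inside ln: 0.9312 / 0.0012 = 776.0
ln(776.0) = 6.654153
ln(alpha) = ln(5.0) = 1.609438
N_min = 6.654153 / 1.609438 = 4.13


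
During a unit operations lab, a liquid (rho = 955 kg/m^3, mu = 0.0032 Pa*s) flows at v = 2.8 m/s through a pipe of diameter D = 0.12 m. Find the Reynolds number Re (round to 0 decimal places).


Re = rho * v * D / mu
Re = 955 * 2.8 * 0.12 / 0.0032
Re = 320.88 / 0.0032
Re = 100275


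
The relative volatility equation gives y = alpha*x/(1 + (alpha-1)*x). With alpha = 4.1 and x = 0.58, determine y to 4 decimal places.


y = alpha*x / (1 + (alpha-1)*x)
y = 4.1*0.58 / (1 + (4.1-1)*0.58)
y = 2.378 / (1 + 1.798)
y = 2.378 / 2.798
y = 0.8499


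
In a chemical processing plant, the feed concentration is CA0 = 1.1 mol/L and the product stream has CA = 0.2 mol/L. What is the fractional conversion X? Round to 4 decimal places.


X = (CA0 - CA) / CA0
X = (1.1 - 0.2) / 1.1
X = 0.9 / 1.1
X = 0.8182


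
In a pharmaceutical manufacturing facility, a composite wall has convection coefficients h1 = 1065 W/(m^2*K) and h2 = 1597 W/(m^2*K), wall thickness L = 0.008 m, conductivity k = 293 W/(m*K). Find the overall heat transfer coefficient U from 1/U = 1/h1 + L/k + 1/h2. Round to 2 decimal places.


1/U = 1/h1 + L/k + 1/h2
1/U = 1/1065 + 0.008/293 + 1/1597
1/U = 0.0009389671 + 2.73038e-05 + 0.0006261741
1/U = 0.001592445
U = 627.97 W/(m^2*K)


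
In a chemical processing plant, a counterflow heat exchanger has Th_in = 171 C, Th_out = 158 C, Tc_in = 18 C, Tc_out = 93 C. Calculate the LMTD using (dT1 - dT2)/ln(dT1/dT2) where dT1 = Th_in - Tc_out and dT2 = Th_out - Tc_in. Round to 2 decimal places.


dT1 = Th_in - Tc_out = 171 - 93 = 78
dT2 = Th_out - Tc_in = 158 - 18 = 140
LMTD = (dT1 - dT2) / ln(dT1/dT2)
LMTD = (78 - 140) / ln(78/140)
LMTD = 105.99 K


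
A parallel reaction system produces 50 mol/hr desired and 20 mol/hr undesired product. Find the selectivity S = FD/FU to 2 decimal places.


S = desired product rate / undesired product rate
S = 50 / 20
S = 2.50


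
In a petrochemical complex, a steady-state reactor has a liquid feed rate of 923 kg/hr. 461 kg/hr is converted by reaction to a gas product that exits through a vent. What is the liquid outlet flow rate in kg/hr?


Steady-state mass balance on the main outlet: F_out = F_in - F_removed
F_out = 923 - 461
F_out = 462 kg/hr


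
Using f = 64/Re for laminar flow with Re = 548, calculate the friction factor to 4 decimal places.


f = 64 / Re
f = 64 / 548
f = 0.1168


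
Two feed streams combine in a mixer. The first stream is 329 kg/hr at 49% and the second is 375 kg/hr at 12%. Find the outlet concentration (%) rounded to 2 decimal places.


Mass balance on solute: F1*x1 + F2*x2 = F3*x3
F3 = F1 + F2 = 329 + 375 = 704 kg/hr
x3 = (F1*x1 + F2*x2)/F3
x3 = (329*0.49 + 375*0.12) / 704
x3 = 29.29%


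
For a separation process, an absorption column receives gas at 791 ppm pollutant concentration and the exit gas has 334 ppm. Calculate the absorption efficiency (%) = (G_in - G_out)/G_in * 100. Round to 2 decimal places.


Efficiency = (G_in - G_out) / G_in * 100%
Efficiency = (791 - 334) / 791 * 100
Efficiency = 457 / 791 * 100
Efficiency = 57.77%


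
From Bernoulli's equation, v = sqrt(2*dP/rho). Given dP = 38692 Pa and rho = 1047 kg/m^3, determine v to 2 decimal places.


v = sqrt(2*dP/rho)
v = sqrt(2*38692/1047)
v = sqrt(73.91022)
v = 8.60 m/s


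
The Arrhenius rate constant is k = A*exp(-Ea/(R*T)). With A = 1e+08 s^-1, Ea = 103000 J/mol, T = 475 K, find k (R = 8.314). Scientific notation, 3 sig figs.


k = A * exp(-Ea/(R*T))
k = 1e+08 * exp(-103000 / (8.314 * 475))
k = 1e+08 * exp(-26.081562)
k = 4.71e-04


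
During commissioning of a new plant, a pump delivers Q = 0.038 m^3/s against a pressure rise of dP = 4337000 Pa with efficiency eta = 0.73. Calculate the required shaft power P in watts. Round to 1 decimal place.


P = Q * dP / eta
P = 0.038 * 4337000 / 0.73
P = 164806.0 / 0.73
P = 225761.6 W


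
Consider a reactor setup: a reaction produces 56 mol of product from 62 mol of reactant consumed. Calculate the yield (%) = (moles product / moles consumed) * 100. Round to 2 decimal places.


Yield = (moles product / moles consumed) * 100%
Yield = (56 / 62) * 100
Yield = 0.9032 * 100
Yield = 90.32%


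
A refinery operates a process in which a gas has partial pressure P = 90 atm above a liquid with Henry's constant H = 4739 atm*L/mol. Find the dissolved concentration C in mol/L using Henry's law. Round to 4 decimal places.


C = P / H
C = 90 / 4739
C = 0.0190 mol/L


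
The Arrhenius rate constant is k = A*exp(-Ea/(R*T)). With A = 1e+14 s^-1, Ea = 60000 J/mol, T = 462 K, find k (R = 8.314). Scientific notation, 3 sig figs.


k = A * exp(-Ea/(R*T))
k = 1e+14 * exp(-60000 / (8.314 * 462))
k = 1e+14 * exp(-15.620656)
k = 1.64e+07


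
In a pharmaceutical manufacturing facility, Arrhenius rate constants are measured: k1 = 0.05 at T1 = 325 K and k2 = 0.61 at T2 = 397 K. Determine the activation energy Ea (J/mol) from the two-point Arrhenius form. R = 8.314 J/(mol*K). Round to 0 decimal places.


Ea = R * ln(k2/k1) / (1/T1 - 1/T2)
ln(k2/k1) = ln(0.61/0.05) = 2.501436
1/T1 - 1/T2 = 1/325 - 1/397 = 0.000558031389
Ea = 8.314 * 2.501436 / 0.000558031389
Ea = 37268 J/mol


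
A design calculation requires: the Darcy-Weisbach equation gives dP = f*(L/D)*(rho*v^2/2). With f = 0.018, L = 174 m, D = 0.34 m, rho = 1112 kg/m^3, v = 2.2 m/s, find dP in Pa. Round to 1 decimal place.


dP = f * (L/D) * (rho*v^2/2)
dP = 0.018 * (174/0.34) * (1112*2.2^2/2)
L/D = 511.76470588
rho*v^2/2 = 1112*4.84/2 = 2691.04
dP = 0.018 * 511.76470588 * 2691.04
dP = 24789.2 Pa


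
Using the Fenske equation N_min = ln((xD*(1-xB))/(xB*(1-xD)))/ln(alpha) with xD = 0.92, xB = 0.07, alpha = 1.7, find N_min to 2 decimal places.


N_min = ln((xD*(1-xB))/(xB*(1-xD))) / ln(alpha)
Numerator inside ln: 0.8556 / 0.0056 = 152.785714
ln(152.785714) = 5.029036
ln(alpha) = ln(1.7) = 0.530628
N_min = 5.029036 / 0.530628 = 9.48


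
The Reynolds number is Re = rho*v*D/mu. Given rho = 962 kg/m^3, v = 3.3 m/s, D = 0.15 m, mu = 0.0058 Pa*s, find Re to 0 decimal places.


Re = rho * v * D / mu
Re = 962 * 3.3 * 0.15 / 0.0058
Re = 476.19 / 0.0058
Re = 82102


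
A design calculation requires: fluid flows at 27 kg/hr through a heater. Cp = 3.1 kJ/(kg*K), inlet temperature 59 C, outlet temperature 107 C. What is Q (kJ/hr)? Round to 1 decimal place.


Q = m_dot * Cp * (T2 - T1)
Q = 27 * 3.1 * (107 - 59)
Q = 27 * 3.1 * 48
Q = 4017.6 kJ/hr


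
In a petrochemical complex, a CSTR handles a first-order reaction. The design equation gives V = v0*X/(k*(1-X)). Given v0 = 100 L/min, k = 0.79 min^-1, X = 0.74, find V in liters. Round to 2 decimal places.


V = v0 * X / (k * (1 - X))
V = 100 * 0.74 / (0.79 * (1 - 0.74))
V = 74.0 / (0.79 * 0.26)
V = 74.0 / 0.2054
V = 360.27 L


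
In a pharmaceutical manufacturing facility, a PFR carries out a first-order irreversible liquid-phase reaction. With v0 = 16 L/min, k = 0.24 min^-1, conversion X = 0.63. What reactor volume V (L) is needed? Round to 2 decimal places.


V = (v0/k) * ln(1/(1-X))
V = (16/0.24) * ln(1/(1-0.63))
V = 66.666667 * ln(2.702703)
V = 66.666667 * 0.994252
V = 66.28 L


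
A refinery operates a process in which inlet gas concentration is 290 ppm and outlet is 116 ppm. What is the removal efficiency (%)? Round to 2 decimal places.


Efficiency = (G_in - G_out) / G_in * 100%
Efficiency = (290 - 116) / 290 * 100
Efficiency = 174 / 290 * 100
Efficiency = 60.00%


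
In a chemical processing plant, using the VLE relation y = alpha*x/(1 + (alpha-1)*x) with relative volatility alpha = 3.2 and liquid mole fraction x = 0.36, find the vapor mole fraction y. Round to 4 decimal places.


y = alpha*x / (1 + (alpha-1)*x)
y = 3.2*0.36 / (1 + (3.2-1)*0.36)
y = 1.152 / (1 + 0.792)
y = 1.152 / 1.792
y = 0.6429


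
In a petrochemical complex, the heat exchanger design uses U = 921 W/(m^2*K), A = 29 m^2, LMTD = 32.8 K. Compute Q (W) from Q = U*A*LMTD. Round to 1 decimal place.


Q = U * A * LMTD
Q = 921 * 29 * 32.8
Q = 876055.2 W


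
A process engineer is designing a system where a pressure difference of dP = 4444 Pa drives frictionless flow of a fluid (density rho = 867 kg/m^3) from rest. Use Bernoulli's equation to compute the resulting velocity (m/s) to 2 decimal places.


v = sqrt(2*dP/rho)
v = sqrt(2*4444/867)
v = sqrt(10.251442)
v = 3.20 m/s


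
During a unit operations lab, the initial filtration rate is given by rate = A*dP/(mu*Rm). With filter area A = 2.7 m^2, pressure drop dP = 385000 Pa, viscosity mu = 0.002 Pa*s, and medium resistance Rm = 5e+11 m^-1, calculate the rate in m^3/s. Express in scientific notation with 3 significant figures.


rate = A * dP / (mu * Rm)
rate = 2.7 * 385000 / (0.002 * 5e+11)
rate = 1039500.0 / 1.000e+09
rate = 1.04e-03 m^3/s


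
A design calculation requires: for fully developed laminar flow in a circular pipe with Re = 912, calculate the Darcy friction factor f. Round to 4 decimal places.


f = 64 / Re
f = 64 / 912
f = 0.0702


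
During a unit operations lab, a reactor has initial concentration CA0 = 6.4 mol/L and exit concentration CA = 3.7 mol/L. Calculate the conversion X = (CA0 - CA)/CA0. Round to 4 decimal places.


X = (CA0 - CA) / CA0
X = (6.4 - 3.7) / 6.4
X = 2.7 / 6.4
X = 0.4219


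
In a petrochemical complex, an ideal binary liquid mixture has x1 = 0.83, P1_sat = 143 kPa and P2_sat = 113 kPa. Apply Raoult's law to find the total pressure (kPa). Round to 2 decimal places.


P = x1*P1_sat + x2*P2_sat
x2 = 1 - x1 = 1 - 0.83 = 0.17
P = 0.83*143 + 0.17*113
P = 118.69 + 19.21
P = 137.90 kPa


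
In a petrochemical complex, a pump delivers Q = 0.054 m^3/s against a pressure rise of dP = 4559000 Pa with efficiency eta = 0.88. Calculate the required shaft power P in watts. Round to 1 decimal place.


P = Q * dP / eta
P = 0.054 * 4559000 / 0.88
P = 246186.0 / 0.88
P = 279756.8 W


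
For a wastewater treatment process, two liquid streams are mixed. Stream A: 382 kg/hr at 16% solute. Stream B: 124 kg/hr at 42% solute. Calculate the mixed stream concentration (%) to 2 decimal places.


Mass balance on solute: F1*x1 + F2*x2 = F3*x3
F3 = F1 + F2 = 382 + 124 = 506 kg/hr
x3 = (F1*x1 + F2*x2)/F3
x3 = (382*0.16 + 124*0.42) / 506
x3 = 22.37%


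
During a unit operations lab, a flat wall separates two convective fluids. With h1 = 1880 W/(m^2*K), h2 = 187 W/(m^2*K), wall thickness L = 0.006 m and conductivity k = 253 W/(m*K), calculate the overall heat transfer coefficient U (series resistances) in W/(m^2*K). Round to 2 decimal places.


1/U = 1/h1 + L/k + 1/h2
1/U = 1/1880 + 0.006/253 + 1/187
1/U = 0.0005319149 + 2.37154e-05 + 0.0053475936
1/U = 0.0059032239
U = 169.40 W/(m^2*K)


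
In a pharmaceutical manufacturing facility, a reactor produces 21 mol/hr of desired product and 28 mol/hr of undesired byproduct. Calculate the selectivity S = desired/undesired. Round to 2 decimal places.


S = desired product rate / undesired product rate
S = 21 / 28
S = 0.75


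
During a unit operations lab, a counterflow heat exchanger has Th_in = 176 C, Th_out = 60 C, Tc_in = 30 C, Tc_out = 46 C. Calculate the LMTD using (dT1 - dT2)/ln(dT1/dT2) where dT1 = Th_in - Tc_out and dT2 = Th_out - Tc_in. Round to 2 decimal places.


dT1 = Th_in - Tc_out = 176 - 46 = 130
dT2 = Th_out - Tc_in = 60 - 30 = 30
LMTD = (dT1 - dT2) / ln(dT1/dT2)
LMTD = (130 - 30) / ln(130/30)
LMTD = 68.20 K


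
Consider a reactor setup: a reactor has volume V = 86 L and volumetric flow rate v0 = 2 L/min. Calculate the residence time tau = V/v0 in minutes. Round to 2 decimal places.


tau = V / v0
tau = 86 / 2
tau = 43.00 min


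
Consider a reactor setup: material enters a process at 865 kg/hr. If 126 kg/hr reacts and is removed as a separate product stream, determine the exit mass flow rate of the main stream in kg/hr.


Steady-state mass balance on the main outlet: F_out = F_in - F_removed
F_out = 865 - 126
F_out = 739 kg/hr


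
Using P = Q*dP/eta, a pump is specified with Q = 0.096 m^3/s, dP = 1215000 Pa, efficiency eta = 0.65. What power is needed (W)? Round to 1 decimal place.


P = Q * dP / eta
P = 0.096 * 1215000 / 0.65
P = 116640.0 / 0.65
P = 179446.2 W


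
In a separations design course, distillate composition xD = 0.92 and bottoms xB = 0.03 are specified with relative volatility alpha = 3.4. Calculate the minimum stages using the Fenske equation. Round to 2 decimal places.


N_min = ln((xD*(1-xB))/(xB*(1-xD))) / ln(alpha)
Numerator inside ln: 0.8924 / 0.0024 = 371.833333
ln(371.833333) = 5.918446
ln(alpha) = ln(3.4) = 1.223775
N_min = 5.918446 / 1.223775 = 4.84


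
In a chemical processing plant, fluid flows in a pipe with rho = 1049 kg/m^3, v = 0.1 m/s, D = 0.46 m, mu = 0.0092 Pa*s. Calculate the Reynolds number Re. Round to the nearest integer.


Re = rho * v * D / mu
Re = 1049 * 0.1 * 0.46 / 0.0092
Re = 48.254 / 0.0092
Re = 5245


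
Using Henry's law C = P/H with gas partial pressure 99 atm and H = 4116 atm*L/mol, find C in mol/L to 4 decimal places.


C = P / H
C = 99 / 4116
C = 0.0241 mol/L


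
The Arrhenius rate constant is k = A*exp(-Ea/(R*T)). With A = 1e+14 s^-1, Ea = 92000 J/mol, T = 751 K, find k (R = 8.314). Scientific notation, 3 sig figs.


k = A * exp(-Ea/(R*T))
k = 1e+14 * exp(-92000 / (8.314 * 751))
k = 1e+14 * exp(-14.734584)
k = 3.99e+07


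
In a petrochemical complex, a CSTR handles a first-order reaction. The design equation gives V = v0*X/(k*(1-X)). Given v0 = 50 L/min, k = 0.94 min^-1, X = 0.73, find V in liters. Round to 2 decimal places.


V = v0 * X / (k * (1 - X))
V = 50 * 0.73 / (0.94 * (1 - 0.73))
V = 36.5 / (0.94 * 0.27)
V = 36.5 / 0.2538
V = 143.81 L


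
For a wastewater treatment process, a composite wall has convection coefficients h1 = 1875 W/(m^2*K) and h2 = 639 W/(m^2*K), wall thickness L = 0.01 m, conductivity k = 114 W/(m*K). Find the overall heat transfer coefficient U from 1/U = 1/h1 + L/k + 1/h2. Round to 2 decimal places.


1/U = 1/h1 + L/k + 1/h2
1/U = 1/1875 + 0.01/114 + 1/639
1/U = 0.0005333333 + 8.77193e-05 + 0.0015649452
1/U = 0.0021859978
U = 457.46 W/(m^2*K)


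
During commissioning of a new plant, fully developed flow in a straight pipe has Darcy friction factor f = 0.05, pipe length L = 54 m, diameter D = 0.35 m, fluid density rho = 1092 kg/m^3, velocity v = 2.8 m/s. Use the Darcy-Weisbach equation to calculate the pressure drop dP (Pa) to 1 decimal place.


dP = f * (L/D) * (rho*v^2/2)
dP = 0.05 * (54/0.35) * (1092*2.8^2/2)
L/D = 154.28571429
rho*v^2/2 = 1092*7.84/2 = 4280.64
dP = 0.05 * 154.28571429 * 4280.64
dP = 33022.1 Pa


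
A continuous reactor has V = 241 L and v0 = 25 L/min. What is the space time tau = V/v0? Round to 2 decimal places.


tau = V / v0
tau = 241 / 25
tau = 9.64 min


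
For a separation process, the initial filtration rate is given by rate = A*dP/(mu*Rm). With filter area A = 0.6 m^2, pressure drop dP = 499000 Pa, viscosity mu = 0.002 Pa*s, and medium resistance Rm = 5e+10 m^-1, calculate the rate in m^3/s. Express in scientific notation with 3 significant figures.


rate = A * dP / (mu * Rm)
rate = 0.6 * 499000 / (0.002 * 5e+10)
rate = 299400.0 / 1.000e+08
rate = 2.99e-03 m^3/s


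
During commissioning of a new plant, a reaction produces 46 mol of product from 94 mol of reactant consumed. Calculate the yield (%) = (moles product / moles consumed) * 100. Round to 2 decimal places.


Yield = (moles product / moles consumed) * 100%
Yield = (46 / 94) * 100
Yield = 0.4894 * 100
Yield = 48.94%


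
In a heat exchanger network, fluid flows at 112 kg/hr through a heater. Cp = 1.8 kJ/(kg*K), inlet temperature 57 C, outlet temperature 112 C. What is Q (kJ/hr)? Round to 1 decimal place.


Q = m_dot * Cp * (T2 - T1)
Q = 112 * 1.8 * (112 - 57)
Q = 112 * 1.8 * 55
Q = 11088.0 kJ/hr


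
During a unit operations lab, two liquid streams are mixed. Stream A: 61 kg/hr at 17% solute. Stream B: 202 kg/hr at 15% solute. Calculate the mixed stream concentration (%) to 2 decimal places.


Mass balance on solute: F1*x1 + F2*x2 = F3*x3
F3 = F1 + F2 = 61 + 202 = 263 kg/hr
x3 = (F1*x1 + F2*x2)/F3
x3 = (61*0.17 + 202*0.15) / 263
x3 = 15.46%


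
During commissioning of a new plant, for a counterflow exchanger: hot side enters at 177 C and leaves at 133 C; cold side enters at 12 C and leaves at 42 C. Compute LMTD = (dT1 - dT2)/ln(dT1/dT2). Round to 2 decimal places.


dT1 = Th_in - Tc_out = 177 - 42 = 135
dT2 = Th_out - Tc_in = 133 - 12 = 121
LMTD = (dT1 - dT2) / ln(dT1/dT2)
LMTD = (135 - 121) / ln(135/121)
LMTD = 127.87 K


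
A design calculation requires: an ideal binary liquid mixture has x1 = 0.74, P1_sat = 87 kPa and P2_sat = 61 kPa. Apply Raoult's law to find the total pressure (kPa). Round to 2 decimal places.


P = x1*P1_sat + x2*P2_sat
x2 = 1 - x1 = 1 - 0.74 = 0.26
P = 0.74*87 + 0.26*61
P = 64.38 + 15.86
P = 80.24 kPa


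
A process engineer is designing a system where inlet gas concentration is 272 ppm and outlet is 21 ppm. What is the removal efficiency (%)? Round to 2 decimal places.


Efficiency = (G_in - G_out) / G_in * 100%
Efficiency = (272 - 21) / 272 * 100
Efficiency = 251 / 272 * 100
Efficiency = 92.28%


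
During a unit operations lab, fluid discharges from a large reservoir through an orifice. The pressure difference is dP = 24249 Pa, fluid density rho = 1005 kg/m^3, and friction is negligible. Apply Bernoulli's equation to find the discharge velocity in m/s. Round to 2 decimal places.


v = sqrt(2*dP/rho)
v = sqrt(2*24249/1005)
v = sqrt(48.256716)
v = 6.95 m/s


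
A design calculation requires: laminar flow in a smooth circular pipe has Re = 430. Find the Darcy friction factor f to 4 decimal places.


f = 64 / Re
f = 64 / 430
f = 0.1488


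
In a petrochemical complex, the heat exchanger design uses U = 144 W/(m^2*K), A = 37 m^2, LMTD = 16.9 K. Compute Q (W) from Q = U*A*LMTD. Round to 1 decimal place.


Q = U * A * LMTD
Q = 144 * 37 * 16.9
Q = 90043.2 W


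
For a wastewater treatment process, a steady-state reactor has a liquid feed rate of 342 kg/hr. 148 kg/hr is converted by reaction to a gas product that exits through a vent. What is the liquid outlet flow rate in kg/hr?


Steady-state mass balance on the main outlet: F_out = F_in - F_removed
F_out = 342 - 148
F_out = 194 kg/hr


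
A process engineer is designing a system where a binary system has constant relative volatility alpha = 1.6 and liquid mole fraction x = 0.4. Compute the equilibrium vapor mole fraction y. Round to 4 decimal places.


y = alpha*x / (1 + (alpha-1)*x)
y = 1.6*0.4 / (1 + (1.6-1)*0.4)
y = 0.64 / (1 + 0.24)
y = 0.64 / 1.24
y = 0.5161


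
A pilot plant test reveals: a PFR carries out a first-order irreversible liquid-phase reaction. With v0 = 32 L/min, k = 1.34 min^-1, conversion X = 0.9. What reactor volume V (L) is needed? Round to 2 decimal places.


V = (v0/k) * ln(1/(1-X))
V = (32/1.34) * ln(1/(1-0.9))
V = 23.880597 * ln(10.0)
V = 23.880597 * 2.302585
V = 54.99 L


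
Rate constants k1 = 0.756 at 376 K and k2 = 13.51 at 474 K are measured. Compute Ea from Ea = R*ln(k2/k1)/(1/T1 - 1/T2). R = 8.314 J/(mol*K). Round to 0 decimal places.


Ea = R * ln(k2/k1) / (1/T1 - 1/T2)
ln(k2/k1) = ln(13.51/0.756) = 2.8831441
1/T1 - 1/T2 = 1/376 - 1/474 = 0.000549869827
Ea = 8.314 * 2.8831441 / 0.000549869827
Ea = 43593 J/mol


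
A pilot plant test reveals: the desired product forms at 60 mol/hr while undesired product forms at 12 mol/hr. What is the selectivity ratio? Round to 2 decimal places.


S = desired product rate / undesired product rate
S = 60 / 12
S = 5.00


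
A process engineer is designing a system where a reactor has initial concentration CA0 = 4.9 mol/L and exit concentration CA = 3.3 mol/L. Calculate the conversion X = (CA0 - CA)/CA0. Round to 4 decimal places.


X = (CA0 - CA) / CA0
X = (4.9 - 3.3) / 4.9
X = 1.6 / 4.9
X = 0.3265


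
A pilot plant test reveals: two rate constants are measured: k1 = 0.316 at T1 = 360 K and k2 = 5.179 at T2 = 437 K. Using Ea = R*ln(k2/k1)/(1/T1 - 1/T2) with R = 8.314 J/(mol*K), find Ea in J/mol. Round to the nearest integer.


Ea = R * ln(k2/k1) / (1/T1 - 1/T2)
ln(k2/k1) = ln(5.179/0.316) = 2.7966251
1/T1 - 1/T2 = 1/360 - 1/437 = 0.000489448258
Ea = 8.314 * 2.7966251 / 0.000489448258
Ea = 47505 J/mol


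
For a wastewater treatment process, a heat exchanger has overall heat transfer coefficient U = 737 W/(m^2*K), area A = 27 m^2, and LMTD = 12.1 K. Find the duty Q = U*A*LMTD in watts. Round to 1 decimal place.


Q = U * A * LMTD
Q = 737 * 27 * 12.1
Q = 240777.9 W


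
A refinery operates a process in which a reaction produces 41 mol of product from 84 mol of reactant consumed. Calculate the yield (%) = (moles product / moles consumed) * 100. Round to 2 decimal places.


Yield = (moles product / moles consumed) * 100%
Yield = (41 / 84) * 100
Yield = 0.4881 * 100
Yield = 48.81%


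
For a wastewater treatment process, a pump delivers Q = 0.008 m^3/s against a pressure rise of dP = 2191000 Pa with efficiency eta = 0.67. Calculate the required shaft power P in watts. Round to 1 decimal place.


P = Q * dP / eta
P = 0.008 * 2191000 / 0.67
P = 17528.0 / 0.67
P = 26161.2 W


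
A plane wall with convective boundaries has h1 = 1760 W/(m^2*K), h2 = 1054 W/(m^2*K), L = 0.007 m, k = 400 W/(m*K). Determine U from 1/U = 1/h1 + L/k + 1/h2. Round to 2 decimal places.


1/U = 1/h1 + L/k + 1/h2
1/U = 1/1760 + 0.007/400 + 1/1054
1/U = 0.0005681818 + 1.75e-05 + 0.0009487666
1/U = 0.0015344484
U = 651.70 W/(m^2*K)


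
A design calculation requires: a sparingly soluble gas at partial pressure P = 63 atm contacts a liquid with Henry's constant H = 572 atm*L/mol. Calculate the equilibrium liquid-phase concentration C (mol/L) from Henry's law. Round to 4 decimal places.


C = P / H
C = 63 / 572
C = 0.1101 mol/L


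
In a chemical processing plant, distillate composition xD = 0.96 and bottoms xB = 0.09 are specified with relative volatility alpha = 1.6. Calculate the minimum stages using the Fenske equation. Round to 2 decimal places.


N_min = ln((xD*(1-xB))/(xB*(1-xD))) / ln(alpha)
Numerator inside ln: 0.8736 / 0.0036 = 242.666667
ln(242.666667) = 5.491689
ln(alpha) = ln(1.6) = 0.470004
N_min = 5.491689 / 0.470004 = 11.68


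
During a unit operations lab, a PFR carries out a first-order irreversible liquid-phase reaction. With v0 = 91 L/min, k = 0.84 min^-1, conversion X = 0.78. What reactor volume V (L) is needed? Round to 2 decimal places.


V = (v0/k) * ln(1/(1-X))
V = (91/0.84) * ln(1/(1-0.78))
V = 108.333333 * ln(4.545455)
V = 108.333333 * 1.514128
V = 164.03 L


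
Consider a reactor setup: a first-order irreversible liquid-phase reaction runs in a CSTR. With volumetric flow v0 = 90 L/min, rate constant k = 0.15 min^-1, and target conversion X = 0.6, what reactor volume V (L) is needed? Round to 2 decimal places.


V = v0 * X / (k * (1 - X))
V = 90 * 0.6 / (0.15 * (1 - 0.6))
V = 54.0 / (0.15 * 0.4)
V = 54.0 / 0.06
V = 900.00 L


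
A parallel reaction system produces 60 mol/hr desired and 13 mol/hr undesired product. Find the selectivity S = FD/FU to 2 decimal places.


S = desired product rate / undesired product rate
S = 60 / 13
S = 4.62


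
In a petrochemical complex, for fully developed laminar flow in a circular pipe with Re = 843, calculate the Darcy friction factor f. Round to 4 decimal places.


f = 64 / Re
f = 64 / 843
f = 0.0759


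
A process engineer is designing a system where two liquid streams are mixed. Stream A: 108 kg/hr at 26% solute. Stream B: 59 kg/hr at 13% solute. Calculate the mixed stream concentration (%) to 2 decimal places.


Mass balance on solute: F1*x1 + F2*x2 = F3*x3
F3 = F1 + F2 = 108 + 59 = 167 kg/hr
x3 = (F1*x1 + F2*x2)/F3
x3 = (108*0.26 + 59*0.13) / 167
x3 = 21.41%


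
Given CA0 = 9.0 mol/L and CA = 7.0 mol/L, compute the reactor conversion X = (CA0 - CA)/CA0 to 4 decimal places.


X = (CA0 - CA) / CA0
X = (9.0 - 7.0) / 9.0
X = 2.0 / 9.0
X = 0.2222


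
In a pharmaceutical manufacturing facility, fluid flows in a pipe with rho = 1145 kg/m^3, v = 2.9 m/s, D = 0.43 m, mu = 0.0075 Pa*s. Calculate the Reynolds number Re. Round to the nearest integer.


Re = rho * v * D / mu
Re = 1145 * 2.9 * 0.43 / 0.0075
Re = 1427.815 / 0.0075
Re = 190375


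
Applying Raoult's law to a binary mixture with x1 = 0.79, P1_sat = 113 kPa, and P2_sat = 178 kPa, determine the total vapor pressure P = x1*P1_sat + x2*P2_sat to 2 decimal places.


P = x1*P1_sat + x2*P2_sat
x2 = 1 - x1 = 1 - 0.79 = 0.21
P = 0.79*113 + 0.21*178
P = 89.27 + 37.38
P = 126.65 kPa


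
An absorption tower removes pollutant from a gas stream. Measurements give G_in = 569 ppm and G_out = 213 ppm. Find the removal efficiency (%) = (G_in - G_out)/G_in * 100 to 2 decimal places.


Efficiency = (G_in - G_out) / G_in * 100%
Efficiency = (569 - 213) / 569 * 100
Efficiency = 356 / 569 * 100
Efficiency = 62.57%


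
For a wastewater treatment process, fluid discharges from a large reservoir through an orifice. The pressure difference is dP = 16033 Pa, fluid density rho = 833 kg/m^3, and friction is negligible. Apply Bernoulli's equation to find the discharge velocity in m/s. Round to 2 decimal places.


v = sqrt(2*dP/rho)
v = sqrt(2*16033/833)
v = sqrt(38.494598)
v = 6.20 m/s


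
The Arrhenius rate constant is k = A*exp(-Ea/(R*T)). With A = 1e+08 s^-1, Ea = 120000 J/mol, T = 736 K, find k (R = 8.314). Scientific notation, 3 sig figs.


k = A * exp(-Ea/(R*T))
k = 1e+08 * exp(-120000 / (8.314 * 736))
k = 1e+08 * exp(-19.610714)
k = 3.04e-01


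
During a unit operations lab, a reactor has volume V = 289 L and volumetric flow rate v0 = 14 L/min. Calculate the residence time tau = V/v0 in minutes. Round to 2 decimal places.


tau = V / v0
tau = 289 / 14
tau = 20.64 min


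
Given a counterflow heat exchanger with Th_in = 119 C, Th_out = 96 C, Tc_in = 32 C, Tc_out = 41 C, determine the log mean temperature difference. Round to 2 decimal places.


dT1 = Th_in - Tc_out = 119 - 41 = 78
dT2 = Th_out - Tc_in = 96 - 32 = 64
LMTD = (dT1 - dT2) / ln(dT1/dT2)
LMTD = (78 - 64) / ln(78/64)
LMTD = 70.77 K


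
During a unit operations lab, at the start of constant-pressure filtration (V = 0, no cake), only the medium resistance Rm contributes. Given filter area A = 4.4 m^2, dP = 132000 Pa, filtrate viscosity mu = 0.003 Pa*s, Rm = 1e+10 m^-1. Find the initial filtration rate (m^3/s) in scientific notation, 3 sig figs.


rate = A * dP / (mu * Rm)
rate = 4.4 * 132000 / (0.003 * 1e+10)
rate = 580800.0 / 3.000e+07
rate = 1.94e-02 m^3/s


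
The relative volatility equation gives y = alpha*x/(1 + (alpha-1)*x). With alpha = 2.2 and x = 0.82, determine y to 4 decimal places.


y = alpha*x / (1 + (alpha-1)*x)
y = 2.2*0.82 / (1 + (2.2-1)*0.82)
y = 1.804 / (1 + 0.984)
y = 1.804 / 1.984
y = 0.9093


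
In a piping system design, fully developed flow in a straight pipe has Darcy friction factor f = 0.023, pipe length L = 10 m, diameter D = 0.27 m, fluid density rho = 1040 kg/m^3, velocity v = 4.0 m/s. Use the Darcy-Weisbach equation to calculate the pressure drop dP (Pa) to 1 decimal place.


dP = f * (L/D) * (rho*v^2/2)
dP = 0.023 * (10/0.27) * (1040*4.0^2/2)
L/D = 37.03703704
rho*v^2/2 = 1040*16.0/2 = 8320.0
dP = 0.023 * 37.03703704 * 8320.0
dP = 7087.4 Pa


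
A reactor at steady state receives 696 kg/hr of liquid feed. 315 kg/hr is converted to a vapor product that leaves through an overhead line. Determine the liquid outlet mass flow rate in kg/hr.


Steady-state mass balance on the main outlet: F_out = F_in - F_removed
F_out = 696 - 315
F_out = 381 kg/hr


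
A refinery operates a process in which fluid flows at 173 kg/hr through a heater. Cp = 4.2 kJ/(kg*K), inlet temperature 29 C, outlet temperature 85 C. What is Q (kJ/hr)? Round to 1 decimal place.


Q = m_dot * Cp * (T2 - T1)
Q = 173 * 4.2 * (85 - 29)
Q = 173 * 4.2 * 56
Q = 40689.6 kJ/hr


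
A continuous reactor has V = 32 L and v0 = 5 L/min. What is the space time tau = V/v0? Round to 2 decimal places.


tau = V / v0
tau = 32 / 5
tau = 6.40 min


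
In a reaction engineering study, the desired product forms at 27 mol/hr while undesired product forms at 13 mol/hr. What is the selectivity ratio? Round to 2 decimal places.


S = desired product rate / undesired product rate
S = 27 / 13
S = 2.08


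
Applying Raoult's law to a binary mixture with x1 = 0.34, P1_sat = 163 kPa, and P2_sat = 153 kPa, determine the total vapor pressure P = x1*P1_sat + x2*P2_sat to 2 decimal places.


P = x1*P1_sat + x2*P2_sat
x2 = 1 - x1 = 1 - 0.34 = 0.66
P = 0.34*163 + 0.66*153
P = 55.42 + 100.98
P = 156.40 kPa


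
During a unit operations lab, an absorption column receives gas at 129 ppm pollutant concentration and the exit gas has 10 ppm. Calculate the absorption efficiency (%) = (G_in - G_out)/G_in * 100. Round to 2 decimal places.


Efficiency = (G_in - G_out) / G_in * 100%
Efficiency = (129 - 10) / 129 * 100
Efficiency = 119 / 129 * 100
Efficiency = 92.25%


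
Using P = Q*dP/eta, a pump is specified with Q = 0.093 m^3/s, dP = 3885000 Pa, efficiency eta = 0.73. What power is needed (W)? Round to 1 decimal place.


P = Q * dP / eta
P = 0.093 * 3885000 / 0.73
P = 361305.0 / 0.73
P = 494938.4 W


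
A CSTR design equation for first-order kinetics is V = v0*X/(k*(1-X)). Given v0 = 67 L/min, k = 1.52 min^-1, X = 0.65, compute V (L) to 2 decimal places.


V = v0 * X / (k * (1 - X))
V = 67 * 0.65 / (1.52 * (1 - 0.65))
V = 43.55 / (1.52 * 0.35)
V = 43.55 / 0.532
V = 81.86 L
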